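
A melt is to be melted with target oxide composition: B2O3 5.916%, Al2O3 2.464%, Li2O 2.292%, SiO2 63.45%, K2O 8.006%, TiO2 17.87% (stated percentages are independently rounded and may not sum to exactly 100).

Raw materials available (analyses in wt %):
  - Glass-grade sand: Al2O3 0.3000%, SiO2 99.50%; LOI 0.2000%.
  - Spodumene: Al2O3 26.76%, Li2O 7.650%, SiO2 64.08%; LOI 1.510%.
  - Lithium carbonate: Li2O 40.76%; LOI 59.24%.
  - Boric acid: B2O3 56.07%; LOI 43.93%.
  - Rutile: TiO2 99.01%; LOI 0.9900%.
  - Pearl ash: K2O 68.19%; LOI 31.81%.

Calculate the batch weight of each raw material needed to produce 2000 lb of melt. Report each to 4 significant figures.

Batch per 2000 lb melt:
  Glass-grade sand: 1165 lb
  Spodumene: 171.1 lb
  Lithium carbonate: 80.35 lb
  Boric acid: 211.0 lb
  Rutile: 361.0 lb
  Pearl ash: 234.8 lb
Total batch = 2223 lb; LOI loss = 223.5 lb; yield = 89.95%

Each numeric step runs at full float precision in all steps. The intermediate values are rounded off to 4 significant figures when quoted; each reported result is rounded exactly once. The derived quantities (glass mass, six oxide percentages, the yield, the totals, ignition loss) are rebuilt from the batch weights at 2000 lb of glass at full float precision, as quoted within the problem or answer text.
Target oxide masses per 2000 lb melt:
  B2O3: 5.916% × 2000 = 118.3 lb
  Al2O3: 2.464% × 2000 = 49.28 lb
  Li2O: 2.292% × 2000 = 45.84 lb
  SiO2: 63.45% × 2000 = 1269 lb
  K2O: 8.006% × 2000 = 160.1 lb
  TiO2: 17.87% × 2000 = 357.4 lb
Balance tally, oxide-wise, working from each reported weight, for the quoted basis mass (sum by sum, the targets are met modulo rounding of the values):
  B2O3: 211.0·0.5607 = 118.3 lb (target 118.3 lb)
  Al2O3: 1165·0.003000 + 171.1·0.2676 = 49.28 lb (target 49.28 lb)
  Li2O: 171.1·0.07650 + 80.35·0.4076 = 45.84 lb (target 45.84 lb)
  SiO2: 1165·0.9950 + 171.1·0.6408 = 1269 lb (target 1269 lb)
  K2O: 234.8·0.6819 = 160.1 lb (target 160.1 lb)
  TiO2: 361.0·0.9901 = 357.4 lb (target 357.4 lb)
Glass-mass bookkeeping: total charge less LOI = 2000 lb (targets for the oxides total 2000 lb; against the stated basis, 2000 lb — a pure rounding effect).
Summing the batch: Σ batch = 2223 lb; LOI removed, Σ of batch·LOI: 223.5 lb; glass ÷ batch gives a yield of 89.95%.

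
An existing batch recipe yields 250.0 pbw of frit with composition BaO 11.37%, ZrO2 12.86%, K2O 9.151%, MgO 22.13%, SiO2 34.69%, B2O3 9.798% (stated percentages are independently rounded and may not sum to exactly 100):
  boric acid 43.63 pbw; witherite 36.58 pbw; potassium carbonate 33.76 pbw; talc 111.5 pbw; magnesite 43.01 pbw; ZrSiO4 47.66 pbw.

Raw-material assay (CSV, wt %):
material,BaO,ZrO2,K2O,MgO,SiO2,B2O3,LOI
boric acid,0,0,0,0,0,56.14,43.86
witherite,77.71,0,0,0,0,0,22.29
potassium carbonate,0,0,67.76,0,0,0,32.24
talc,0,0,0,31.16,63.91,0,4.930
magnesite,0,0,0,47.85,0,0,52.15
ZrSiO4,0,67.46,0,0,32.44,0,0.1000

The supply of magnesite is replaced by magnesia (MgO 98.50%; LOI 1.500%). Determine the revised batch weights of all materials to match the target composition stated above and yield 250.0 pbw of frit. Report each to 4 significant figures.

Every computation maintains full precision at all times — mid-chain values are printed, rounded to four significant figures, in the printout — every reported value takes exactly one rounding. The derived quantities, which include net glass mass, ignition loss, six oxide percentages, yield, the totals, are rebuilt at full precision, as written in the problem or the answer, using the weight values for 250.0 pbw of glass.
Target masses of each oxide per 250.0 pbw frit:
  BaO: 11.37% × 250.0 = 28.42 pbw
  ZrO2: 12.86% × 250.0 = 32.15 pbw
  K2O: 9.151% × 250.0 = 22.88 pbw
  MgO: 22.13% × 250.0 = 55.32 pbw
  SiO2: 34.69% × 250.0 = 86.72 pbw
  B2O3: 9.798% × 250.0 = 24.50 pbw
Mass-balance tally per oxide per the reported batch figures, on the stated basis (delivered sums recover each target within answer rounding):
  BaO: 36.58·0.7771 = 28.43 pbw (target 28.42 pbw)
  ZrO2: 47.66·0.6746 = 32.15 pbw (target 32.15 pbw)
  K2O: 33.76·0.6776 = 22.88 pbw (target 22.88 pbw)
  MgO: 111.5·0.3116 + 20.89·0.9850 = 55.32 pbw (target 55.32 pbw)
  SiO2: 111.5·0.6391 + 47.66·0.3244 = 86.72 pbw (target 86.72 pbw)
  B2O3: 43.63·0.5614 = 24.49 pbw (target 24.50 pbw)
Consistency of the glass mass: batch Σ − ignition loss = 250.0 pbw (summing oxide targets gives 250.0 pbw; stated basis 250.0 pbw — rounding explains the deltas).
Summing the batch: Σ batch = 294.0 pbw; the LOI term Σ batch·LOI equals 44.03 pbw; yield: glass divided by total = 85.02%.

Revised batch per 250.0 pbw frit:
  boric acid: 43.63 pbw
  witherite: 36.58 pbw
  potassium carbonate: 33.76 pbw
  talc: 111.5 pbw
  magnesia: 20.89 pbw
  ZrSiO4: 47.66 pbw
Total batch = 294.0 pbw; LOI loss = 44.03 pbw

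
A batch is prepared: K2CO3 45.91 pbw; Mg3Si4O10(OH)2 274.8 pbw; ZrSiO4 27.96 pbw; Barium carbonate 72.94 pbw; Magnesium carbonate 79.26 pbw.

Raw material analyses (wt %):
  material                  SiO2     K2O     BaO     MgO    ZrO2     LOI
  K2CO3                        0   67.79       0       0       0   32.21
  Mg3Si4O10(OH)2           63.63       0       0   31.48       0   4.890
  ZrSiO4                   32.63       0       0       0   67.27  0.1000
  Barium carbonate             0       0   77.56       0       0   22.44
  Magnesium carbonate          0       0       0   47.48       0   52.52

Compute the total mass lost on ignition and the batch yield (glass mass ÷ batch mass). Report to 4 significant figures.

Intermediates appear rounded off to 4 significant digits across the worked steps — all arithmetic carries full float precision through the solve — each reported figure receives exactly one rounding — derived quantities (LOI, net glass mass, five oxide percentages, totals, the yield) are carried in full precision from the batch weights on 414.6 pbw of glass, as quoted within the problem or answer text.
LOI of each material in turn:
  K2CO3: 45.91 × 0.3221 = 14.79 pbw
  Mg3Si4O10(OH)2: 274.8 × 0.04890 = 13.44 pbw
  ZrSiO4: 27.96 × 0.001000 = 0.02796 pbw
  Barium carbonate: 72.94 × 0.2244 = 16.37 pbw
  Magnesium carbonate: 79.26 × 0.5252 = 41.63 pbw
Total LOI = 86.25 pbw
Glass = batch − LOI = 500.9 − 86.25 = 414.6 pbw

LOI loss = 86.25 pbw; glass = 414.6 pbw; yield = 82.78%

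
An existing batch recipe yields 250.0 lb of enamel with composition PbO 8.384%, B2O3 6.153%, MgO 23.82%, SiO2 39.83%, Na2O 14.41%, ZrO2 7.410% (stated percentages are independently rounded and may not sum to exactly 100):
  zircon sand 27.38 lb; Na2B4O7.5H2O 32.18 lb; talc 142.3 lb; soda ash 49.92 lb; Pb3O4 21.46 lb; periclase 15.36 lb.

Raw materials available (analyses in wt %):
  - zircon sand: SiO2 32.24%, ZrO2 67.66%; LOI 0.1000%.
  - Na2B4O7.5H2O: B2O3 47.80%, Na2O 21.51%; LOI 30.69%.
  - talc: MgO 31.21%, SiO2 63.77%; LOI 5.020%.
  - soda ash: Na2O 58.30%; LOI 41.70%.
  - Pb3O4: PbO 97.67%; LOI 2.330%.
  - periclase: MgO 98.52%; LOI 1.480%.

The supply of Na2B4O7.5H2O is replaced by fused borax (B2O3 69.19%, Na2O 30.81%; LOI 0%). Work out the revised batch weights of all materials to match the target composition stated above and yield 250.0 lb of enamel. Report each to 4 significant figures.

Revised batch per 250.0 lb enamel:
  zircon sand: 27.38 lb
  fused borax: 22.23 lb
  talc: 142.3 lb
  soda ash: 50.04 lb
  Pb3O4: 21.46 lb
  periclase: 15.36 lb
Total batch = 278.8 lb; LOI loss = 28.76 lb

The intermediate values are printed rounded to four significant figures as written — each numeric step runs at full precision through every step — each reported value is rounded a single time — the derived quantities are carried in full float precision (yield, six oxide percentages, net glass mass, the totals, LOI) from the weighed amounts for 250.0 lb of glass as written in problem or answer.
Target oxide masses per 250.0 lb enamel:
  PbO: 8.384% × 250.0 = 20.96 lb
  B2O3: 6.153% × 250.0 = 15.38 lb
  MgO: 23.82% × 250.0 = 59.55 lb
  SiO2: 39.83% × 250.0 = 99.58 lb
  Na2O: 14.41% × 250.0 = 36.02 lb
  ZrO2: 7.410% × 250.0 = 18.52 lb
Oxide-by-oxide audit with the batch weights as given, per the basis as stated (oxide sums agree with the targets up to rounding of the answer):
  PbO: 21.46·0.9767 = 20.96 lb (target 20.96 lb)
  B2O3: 22.23·0.6919 = 15.38 lb (target 15.38 lb)
  MgO: 142.3·0.3121 + 15.36·0.9852 = 59.54 lb (target 59.55 lb)
  SiO2: 27.38·0.3224 + 142.3·0.6377 = 99.57 lb (target 99.58 lb)
  Na2O: 22.23·0.3081 + 50.04·0.5830 = 36.02 lb (target 36.02 lb)
  ZrO2: 27.38·0.6766 = 18.53 lb (target 18.52 lb)
Consistency of the glass mass: total batch − LOI = 250.0 lb (the targets, summed, come to 250.0 lb; basis as stated: 250.0 lb — differing by rounding only).
Whole-batch sum: Σ batch = 278.8 lb; LOI loss = Σ batch·LOI = 28.76 lb; the yield ratio, glass ÷ batch: 89.68%.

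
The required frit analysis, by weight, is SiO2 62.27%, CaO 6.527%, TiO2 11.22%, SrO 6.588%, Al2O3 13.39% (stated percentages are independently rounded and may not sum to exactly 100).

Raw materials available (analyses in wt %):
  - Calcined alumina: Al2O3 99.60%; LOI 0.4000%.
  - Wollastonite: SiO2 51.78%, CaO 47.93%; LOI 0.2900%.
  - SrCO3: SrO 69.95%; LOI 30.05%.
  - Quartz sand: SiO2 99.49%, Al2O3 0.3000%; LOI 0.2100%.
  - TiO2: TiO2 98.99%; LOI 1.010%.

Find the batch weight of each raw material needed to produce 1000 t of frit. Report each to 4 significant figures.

In-progress results are displayed (rounded to four significant figures) as written — each numeric step keeps full float precision in every operation; each reported value is rounded a single time; the derived quantities, including the totals, the five compositions, yield, ignition loss, glass mass, are computed from the weighed amounts per 1000 t of glass at full float precision as given in either problem or answer.
Target oxide masses per 1000 t frit:
  SiO2: 62.27% × 1000 = 622.7 t
  CaO: 6.527% × 1000 = 65.27 t
  TiO2: 11.22% × 1000 = 112.2 t
  SrO: 6.588% × 1000 = 65.88 t
  Al2O3: 13.39% × 1000 = 133.9 t
Sums-versus-targets review per the reported batch figures, at the basis given (sums match the target masses net of answer rounding effects):
  SiO2: 136.2·0.5178 + 555.0·0.9949 = 622.7 t (target 622.7 t)
  CaO: 136.2·0.4793 = 65.28 t (target 65.27 t)
  TiO2: 113.3·0.9899 = 112.2 t (target 112.2 t)
  SrO: 94.18·0.6995 = 65.88 t (target 65.88 t)
  Al2O3: 132.8·0.9960 + 555.0·0.003000 = 133.9 t (target 133.9 t)
Glass-mass bookkeeping: the batch minus its LOI: 999.9 t (oxide target masses add up to 1000 t; versus the stated basis of 1000 t — any gap is answer rounding).
Batch total: Σ batch = 1031 t; loss to ignition Σ batch·LOI = 31.54 t; yield, glass over the total, = 96.94%.

Batch per 1000 t frit:
  Calcined alumina: 132.8 t
  Wollastonite: 136.2 t
  SrCO3: 94.18 t
  Quartz sand: 555.0 t
  TiO2: 113.3 t
Total batch = 1031 t; LOI loss = 31.54 t; yield = 96.94%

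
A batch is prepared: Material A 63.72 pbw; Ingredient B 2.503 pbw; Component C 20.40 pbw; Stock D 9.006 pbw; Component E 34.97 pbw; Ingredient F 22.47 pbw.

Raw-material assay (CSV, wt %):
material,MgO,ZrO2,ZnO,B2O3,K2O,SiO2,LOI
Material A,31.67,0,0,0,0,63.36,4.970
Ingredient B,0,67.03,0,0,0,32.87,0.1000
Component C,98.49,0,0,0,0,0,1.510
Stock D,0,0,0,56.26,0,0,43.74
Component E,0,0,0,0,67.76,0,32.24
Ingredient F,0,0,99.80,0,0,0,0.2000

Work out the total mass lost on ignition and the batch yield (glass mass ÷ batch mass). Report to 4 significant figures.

LOI loss = 18.74 pbw; glass = 134.3 pbw; yield = 87.76%

In-progress results are shown rounded off to 4 significant digits across the worked steps; all arithmetic carries exact precision in all steps. Every reported number undergoes a single rounding; all derived quantities (the yield, ignition loss, six oxide percentages, the totals, net glass mass) are rebuilt in full float precision starting from the weights for 134.3 pbw of glass exactly as shown in the problem or the answer.
Each material's LOI contribution:
  Material A: 63.72 × 0.04970 = 3.167 pbw
  Ingredient B: 2.503 × 0.001000 = 0.002503 pbw
  Component C: 20.40 × 0.01510 = 0.3080 pbw
  Stock D: 9.006 × 0.4374 = 3.939 pbw
  Component E: 34.97 × 0.3224 = 11.27 pbw
  Ingredient F: 22.47 × 0.002000 = 0.04494 pbw
Total LOI = 18.74 pbw
Glass = batch − LOI = 153.1 − 18.74 = 134.3 pbw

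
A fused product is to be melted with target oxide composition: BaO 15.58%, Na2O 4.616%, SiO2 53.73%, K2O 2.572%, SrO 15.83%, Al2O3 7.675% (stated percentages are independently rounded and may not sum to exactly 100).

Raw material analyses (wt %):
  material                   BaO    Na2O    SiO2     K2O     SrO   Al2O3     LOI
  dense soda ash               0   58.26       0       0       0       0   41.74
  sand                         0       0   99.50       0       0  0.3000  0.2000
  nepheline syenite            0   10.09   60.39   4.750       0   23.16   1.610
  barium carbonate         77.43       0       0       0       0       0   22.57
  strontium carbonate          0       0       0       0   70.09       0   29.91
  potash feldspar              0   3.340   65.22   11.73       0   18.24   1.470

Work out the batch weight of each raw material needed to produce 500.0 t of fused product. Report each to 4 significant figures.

Batch per 500.0 t fused product:
  dense soda ash: 16.31 t
  sand: 159.4 t
  nepheline syenite: 113.5 t
  barium carbonate: 100.6 t
  strontium carbonate: 112.9 t
  potash feldspar: 63.68 t
Total batch = 566.4 t; LOI loss = 66.36 t; yield = 88.28%

The working math keeps full precision all the way through; the intermediate values appear with 4-significant-figure rounding at each printed step; every reported result takes exactly one rounding; derived quantities are re-derived at full float precision (six oxide percentages, the yield, ignition loss, the totals, glass mass) starting from the weights at 500.0 t of glass as set out in the problem or answer text.
Per-oxide target masses for 500.0 t fused product:
  BaO: 15.58% × 500.0 = 77.90 t
  Na2O: 4.616% × 500.0 = 23.08 t
  SiO2: 53.73% × 500.0 = 268.6 t
  K2O: 2.572% × 500.0 = 12.86 t
  SrO: 15.83% × 500.0 = 79.15 t
  Al2O3: 7.675% × 500.0 = 38.38 t
Checking each oxide sum per the reported batch figures, for the quoted basis mass (sum by sum, the targets are met modulo rounding of the values):
  BaO: 100.6·0.7743 = 77.89 t (target 77.90 t)
  Na2O: 16.31·0.5826 + 113.5·0.1009 + 63.68·0.03340 = 23.08 t (target 23.08 t)
  SiO2: 159.4·0.9950 + 113.5·0.6039 + 63.68·0.6522 = 268.7 t (target 268.6 t)
  K2O: 113.5·0.04750 + 63.68·0.1173 = 12.86 t (target 12.86 t)
  SrO: 112.9·0.7009 = 79.13 t (target 79.15 t)
  Al2O3: 159.4·0.003000 + 113.5·0.2316 + 63.68·0.1824 = 38.38 t (target 38.38 t)
Glass-mass sanity pass: total charge less LOI = 500.0 t (the Σ of target masses is 500.0 t; basis as stated: 500.0 t — a pure rounding effect).
Total batch = Σ batch = 566.4 t; ignition loss, Σ(batch × LOI) = 66.36 t; yield = glass ÷ total batch = 88.28%.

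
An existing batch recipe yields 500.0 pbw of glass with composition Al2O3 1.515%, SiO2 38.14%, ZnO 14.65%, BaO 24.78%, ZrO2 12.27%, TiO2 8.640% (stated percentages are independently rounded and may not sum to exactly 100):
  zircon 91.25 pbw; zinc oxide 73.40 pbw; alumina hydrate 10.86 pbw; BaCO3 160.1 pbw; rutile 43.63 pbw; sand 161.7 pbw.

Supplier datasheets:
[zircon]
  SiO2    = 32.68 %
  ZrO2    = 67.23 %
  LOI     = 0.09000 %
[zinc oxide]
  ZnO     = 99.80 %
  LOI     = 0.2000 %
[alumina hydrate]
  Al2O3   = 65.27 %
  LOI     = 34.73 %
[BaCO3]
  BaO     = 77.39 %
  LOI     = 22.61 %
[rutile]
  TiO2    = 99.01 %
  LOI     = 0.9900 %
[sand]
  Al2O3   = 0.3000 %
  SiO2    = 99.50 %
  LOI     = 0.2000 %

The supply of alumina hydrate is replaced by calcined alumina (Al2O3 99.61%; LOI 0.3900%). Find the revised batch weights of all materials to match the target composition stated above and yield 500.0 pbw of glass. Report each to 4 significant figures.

Revised batch per 500.0 pbw glass:
  zircon: 91.25 pbw
  zinc oxide: 73.40 pbw
  calcined alumina: 7.118 pbw
  BaCO3: 160.1 pbw
  rutile: 43.63 pbw
  sand: 161.7 pbw
Total batch = 537.2 pbw; LOI loss = 37.21 pbw

All internal work runs at full float precision at all times; mid-chain values are shown, rounded to 4 significant figures, in the working — exactly one rounding lands on every reported value; all derived quantities, including the totals, six oxide percentages, LOI, yield, net glass mass, are recomputed starting from the weights for 500.0 pbw of glass at exact precision, exactly as printed in either problem or answer.
Oxide-by-oxide targets in 500.0 pbw glass:
  Al2O3: 1.515% × 500.0 = 7.575 pbw
  SiO2: 38.14% × 500.0 = 190.7 pbw
  ZnO: 14.65% × 500.0 = 73.25 pbw
  BaO: 24.78% × 500.0 = 123.9 pbw
  ZrO2: 12.27% × 500.0 = 61.35 pbw
  TiO2: 8.640% × 500.0 = 43.20 pbw
Per-oxide balance check with the batch weights as given, relative to the basis at hand (delivered sums recover each target modulo rounding of the values):
  Al2O3: 7.118·0.9961 + 161.7·0.003000 = 7.575 pbw (target 7.575 pbw)
  SiO2: 91.25·0.3268 + 161.7·0.9950 = 190.7 pbw (target 190.7 pbw)
  ZnO: 73.40·0.9980 = 73.25 pbw (target 73.25 pbw)
  BaO: 160.1·0.7739 = 123.9 pbw (target 123.9 pbw)
  ZrO2: 91.25·0.6723 = 61.35 pbw (target 61.35 pbw)
  TiO2: 43.63·0.9901 = 43.20 pbw (target 43.20 pbw)
The glass-mass cross-check: total batch − LOI = 500.0 pbw (per-oxide target masses sum to 500.0 pbw; with the basis standing at 500.0 pbw — differing by rounding only).
Batch grand total — Σ batch = 537.2 pbw; loss to ignition Σ batch·LOI = 37.21 pbw; the yield ratio, glass ÷ batch: 93.07%.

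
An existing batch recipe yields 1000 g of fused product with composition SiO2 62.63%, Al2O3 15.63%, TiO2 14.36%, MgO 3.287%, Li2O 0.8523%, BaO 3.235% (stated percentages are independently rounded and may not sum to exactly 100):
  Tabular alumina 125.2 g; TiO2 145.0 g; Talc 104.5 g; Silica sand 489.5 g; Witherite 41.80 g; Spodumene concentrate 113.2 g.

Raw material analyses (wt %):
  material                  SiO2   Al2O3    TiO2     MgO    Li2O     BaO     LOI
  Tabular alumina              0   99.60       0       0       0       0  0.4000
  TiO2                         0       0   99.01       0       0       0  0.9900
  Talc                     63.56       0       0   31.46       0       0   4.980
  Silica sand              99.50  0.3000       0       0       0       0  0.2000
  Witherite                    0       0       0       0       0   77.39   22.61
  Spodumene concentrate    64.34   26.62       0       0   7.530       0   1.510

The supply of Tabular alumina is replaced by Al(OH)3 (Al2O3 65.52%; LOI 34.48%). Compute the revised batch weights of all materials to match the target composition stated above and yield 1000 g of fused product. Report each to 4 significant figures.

Revised batch per 1000 g fused product:
  Al(OH)3: 190.3 g
  TiO2: 145.0 g
  Talc: 104.5 g
  Silica sand: 489.5 g
  Witherite: 41.80 g
  Spodumene concentrate: 113.2 g
Total batch = 1084 g; LOI loss = 84.39 g

The whole derivation runs at full precision end to end. Intermediates are shown rounded to 4 significant digits within the worked lines. Every reported result takes just one rounding; the derived quantities, including yield, LOI, net glass mass, totals, six oxide percentages, are recomputed from the batch weights at 1000 g of glass in full float precision, as they appear in problem or answer.
Target masses of each oxide per 1000 g fused product:
  SiO2: 62.63% × 1000 = 626.3 g
  Al2O3: 15.63% × 1000 = 156.3 g
  TiO2: 14.36% × 1000 = 143.6 g
  MgO: 3.287% × 1000 = 32.87 g
  Li2O: 0.8523% × 1000 = 8.523 g
  BaO: 3.235% × 1000 = 32.35 g
Sums-versus-targets review per the reported batch figures, at the basis given (delivered sums recover each target up to rounding of the answer):
  SiO2: 104.5·0.6356 + 489.5·0.9950 + 113.2·0.6434 = 626.3 g (target 626.3 g)
  Al2O3: 190.3·0.6552 + 489.5·0.003000 + 113.2·0.2662 = 156.3 g (target 156.3 g)
  TiO2: 145.0·0.9901 = 143.6 g (target 143.6 g)
  MgO: 104.5·0.3146 = 32.88 g (target 32.87 g)
  Li2O: 113.2·0.07530 = 8.524 g (target 8.523 g)
  BaO: 41.80·0.7739 = 32.35 g (target 32.35 g)
Consistency of the glass mass: net batch after ignition = 999.9 g (the targets, summed, come to 999.9 g; stated basis 1000 g — gaps are rounding artifacts).
Adding the batch up: Σ batch = 1084 g; Σ batch·LOI gives LOI loss = 84.39 g; yield = glass ÷ total batch = 92.22%.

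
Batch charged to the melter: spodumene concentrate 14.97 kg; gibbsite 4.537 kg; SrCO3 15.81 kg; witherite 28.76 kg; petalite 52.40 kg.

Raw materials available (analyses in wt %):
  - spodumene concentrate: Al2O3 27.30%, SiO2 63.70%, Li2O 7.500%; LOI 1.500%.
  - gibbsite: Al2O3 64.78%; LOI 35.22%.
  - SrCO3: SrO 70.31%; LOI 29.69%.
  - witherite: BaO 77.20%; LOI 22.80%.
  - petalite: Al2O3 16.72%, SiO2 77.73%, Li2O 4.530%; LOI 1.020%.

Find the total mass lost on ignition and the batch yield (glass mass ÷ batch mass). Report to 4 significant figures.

The working math runs at exact precision in all steps. Working values are displayed rounded to four significant figures in the working — each reported result sees exactly one rounding. The derived quantities, including the yield, the five compositions, the totals, ignition loss, glass mass, are rebuilt from the batch weights per 102.9 kg of glass at full precision, exactly as printed in question or answer.
Per-material ignition loss:
  spodumene concentrate: 14.97 × 0.01500 = 0.2245 kg
  gibbsite: 4.537 × 0.3522 = 1.598 kg
  SrCO3: 15.81 × 0.2969 = 4.694 kg
  witherite: 28.76 × 0.2280 = 6.557 kg
  petalite: 52.40 × 0.01020 = 0.5345 kg
Total LOI = 13.61 kg
Glass = batch − LOI = 116.5 − 13.61 = 102.9 kg

LOI loss = 13.61 kg; glass = 102.9 kg; yield = 88.32%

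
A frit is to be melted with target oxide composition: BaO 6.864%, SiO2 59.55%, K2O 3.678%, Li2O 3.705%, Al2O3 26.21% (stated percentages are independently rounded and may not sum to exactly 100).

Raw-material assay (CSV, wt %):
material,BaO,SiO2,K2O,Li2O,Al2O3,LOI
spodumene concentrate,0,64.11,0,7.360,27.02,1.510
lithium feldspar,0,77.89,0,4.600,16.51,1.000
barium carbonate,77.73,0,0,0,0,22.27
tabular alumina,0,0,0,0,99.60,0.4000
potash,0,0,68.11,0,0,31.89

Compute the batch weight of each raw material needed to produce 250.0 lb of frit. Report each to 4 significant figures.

All internal work holds full precision in all steps — values along the way are displayed, with 4-significant-digit rounding, when written out — every reported figure takes just one rounding; derived quantities, which include five oxide percentages, totals, net glass mass, yield, LOI, are rebuilt in full float precision, as set out in the problem or answer text, from the weighed amounts on 250.0 lb of glass.
Per-oxide target masses for 250.0 lb frit:
  BaO: 6.864% × 250.0 = 17.16 lb
  SiO2: 59.55% × 250.0 = 148.9 lb
  K2O: 3.678% × 250.0 = 9.195 lb
  Li2O: 3.705% × 250.0 = 9.262 lb
  Al2O3: 26.21% × 250.0 = 65.53 lb
Per-oxide balance check using the reported weights, versus the basis set out (sum by sum, the targets are met inside rounding margins):
  BaO: 22.08·0.7773 = 17.16 lb (target 17.16 lb)
  SiO2: 13.16·0.6411 + 180.3·0.7789 = 148.9 lb (target 148.9 lb)
  K2O: 13.50·0.6811 = 9.195 lb (target 9.195 lb)
  Li2O: 13.16·0.07360 + 180.3·0.04600 = 9.262 lb (target 9.262 lb)
  Al2O3: 13.16·0.2702 + 180.3·0.1651 + 32.33·0.9960 = 65.52 lb (target 65.53 lb)
Auditing the glass mass value: net batch after ignition = 250.0 lb (the targets, summed, come to 250.0 lb; against the stated basis, 250.0 lb — any gap is answer rounding).
Summing the batch: Σ batch = 261.4 lb; loss to ignition Σ batch·LOI = 11.35 lb; glass ÷ batch gives a yield of 95.66%.

Batch per 250.0 lb frit:
  spodumene concentrate: 13.16 lb
  lithium feldspar: 180.3 lb
  barium carbonate: 22.08 lb
  tabular alumina: 32.33 lb
  potash: 13.50 lb
Total batch = 261.4 lb; LOI loss = 11.35 lb; yield = 95.66%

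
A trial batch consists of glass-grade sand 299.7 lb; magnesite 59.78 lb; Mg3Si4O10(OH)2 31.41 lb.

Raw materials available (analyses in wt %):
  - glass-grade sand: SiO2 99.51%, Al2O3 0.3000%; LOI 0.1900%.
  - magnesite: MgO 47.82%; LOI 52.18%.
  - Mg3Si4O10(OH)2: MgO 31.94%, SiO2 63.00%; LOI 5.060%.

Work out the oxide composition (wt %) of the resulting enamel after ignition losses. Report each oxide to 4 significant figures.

Glass mass = 357.5 lb (batch 390.9 − LOI 33.35).
Composition: MgO 10.80%, SiO2 88.95%, Al2O3 0.2515%

All arithmetic keeps exact precision through the solve. Mid-chain values appear rounded to 4 significant figures alongside each step — every reported figure undergoes a single rounding; the derived quantities (three oxide percentages, the yield, totals, ignition loss, net glass mass) are computed in exact precision from the batch weights for 357.5 lb of glass, exactly as printed in either problem or answer.
Mass of each oxide from the mix:
  MgO: 59.78·0.4782 + 31.41·0.3194 = 38.62 lb
  SiO2: 299.7·0.9951 + 31.41·0.6300 = 318.0 lb
  Al2O3: 299.7·0.003000 = 0.8991 lb
LOI: 299.7·0.001900 + 59.78·0.5218 + 31.41·0.05060 = 33.35 lb
Glass = total batch minus LOI = 390.9 − 33.35 = 357.5 lb (equal to the oxide-mass sum)
percent by weight: oxide/glass ×100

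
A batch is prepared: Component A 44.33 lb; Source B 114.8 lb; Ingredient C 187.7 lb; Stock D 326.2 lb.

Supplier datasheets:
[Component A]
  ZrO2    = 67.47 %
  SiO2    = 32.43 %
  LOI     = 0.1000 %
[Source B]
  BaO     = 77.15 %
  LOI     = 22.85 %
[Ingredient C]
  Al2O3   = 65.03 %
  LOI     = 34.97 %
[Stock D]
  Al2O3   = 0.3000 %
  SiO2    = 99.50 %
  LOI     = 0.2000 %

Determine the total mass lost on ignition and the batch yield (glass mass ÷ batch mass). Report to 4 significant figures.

LOI loss = 92.57 lb; glass = 580.5 lb; yield = 86.25%

Intermediates appear with 4-significant-figure rounding in the printout; every computation maintains exact precision through every step; every reported figure sees exactly one rounding. The derived quantities (net glass mass, LOI, the totals, the four compositions, yield) are rebuilt starting from the weights on 580.5 lb of glass in exact precision, as written in the question or the answer.
Loss on ignition, line by line:
  Component A: 44.33 × 0.001000 = 0.04433 lb
  Source B: 114.8 × 0.2285 = 26.23 lb
  Ingredient C: 187.7 × 0.3497 = 65.64 lb
  Stock D: 326.2 × 0.002000 = 0.6524 lb
Total LOI = 92.57 lb
Glass = batch − LOI = 673.0 − 92.57 = 580.5 lb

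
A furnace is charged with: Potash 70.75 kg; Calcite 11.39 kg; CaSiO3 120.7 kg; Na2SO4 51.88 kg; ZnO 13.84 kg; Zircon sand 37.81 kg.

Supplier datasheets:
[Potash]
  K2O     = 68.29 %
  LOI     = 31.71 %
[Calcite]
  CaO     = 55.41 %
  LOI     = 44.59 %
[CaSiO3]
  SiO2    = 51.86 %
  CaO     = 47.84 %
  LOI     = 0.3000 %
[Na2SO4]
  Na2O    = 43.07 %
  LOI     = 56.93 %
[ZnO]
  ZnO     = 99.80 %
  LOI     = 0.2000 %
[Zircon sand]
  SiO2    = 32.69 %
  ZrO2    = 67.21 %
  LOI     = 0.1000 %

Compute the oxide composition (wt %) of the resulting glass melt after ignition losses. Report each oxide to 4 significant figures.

Mid-chain values are shown rounded to 4 significant figures; all arithmetic carries full float precision throughout. A single rounding completes every reported result. Derived quantities (LOI, the totals, the six compositions, glass mass, the yield) are computed from the batch weights per 248.9 kg of glass at exact precision precisely as stated by problem or answer.
Delivered oxide masses:
  Na2O: 51.88·0.4307 = 22.34 kg
  SiO2: 120.7·0.5186 + 37.81·0.3269 = 74.96 kg
  ZrO2: 37.81·0.6721 = 25.41 kg
  K2O: 70.75·0.6829 = 48.32 kg
  ZnO: 13.84·0.9980 = 13.81 kg
  CaO: 11.39·0.5541 + 120.7·0.4784 = 64.05 kg
LOI: 70.75·0.3171 + 11.39·0.4459 + 120.7·0.003000 + 51.88·0.5693 + 13.84·0.002000 + 37.81·0.001000 = 57.48 kg
batch − LOI leaves glass = 306.4 − 57.48 = 248.9 kg (equal to the oxide-mass sum)
percent share: oxide ÷ glass, ×100

Glass mass = 248.9 kg (batch 306.4 − LOI 57.48).
Composition: Na2O 8.978%, SiO2 30.12%, ZrO2 10.21%, K2O 19.41%, ZnO 5.549%, CaO 25.74%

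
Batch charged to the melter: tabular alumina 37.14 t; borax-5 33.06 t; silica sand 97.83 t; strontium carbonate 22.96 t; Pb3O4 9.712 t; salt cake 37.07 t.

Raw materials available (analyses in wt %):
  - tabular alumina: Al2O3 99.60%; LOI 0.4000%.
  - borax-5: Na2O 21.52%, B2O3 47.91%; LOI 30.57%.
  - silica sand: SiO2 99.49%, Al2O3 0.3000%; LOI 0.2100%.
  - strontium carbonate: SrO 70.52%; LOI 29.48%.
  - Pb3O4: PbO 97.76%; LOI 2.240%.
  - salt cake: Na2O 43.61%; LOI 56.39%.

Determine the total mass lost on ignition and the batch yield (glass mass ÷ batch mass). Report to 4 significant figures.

LOI loss = 38.35 t; glass = 199.4 t; yield = 83.87%

Exact precision is carried at every stage. Intermediates appear (rounded to 4 significant digits) at each printed step; a single rounding yields every reported result; derived quantities, which include the six compositions, yield, totals, glass mass, ignition loss, are re-derived at full precision, as written in the problem or answer text, starting from the weights on 199.4 t of glass.
Per-material ignition loss:
  tabular alumina: 37.14 × 0.004000 = 0.1486 t
  borax-5: 33.06 × 0.3057 = 10.11 t
  silica sand: 97.83 × 0.002100 = 0.2054 t
  strontium carbonate: 22.96 × 0.2948 = 6.769 t
  Pb3O4: 9.712 × 0.02240 = 0.2175 t
  salt cake: 37.07 × 0.5639 = 20.90 t
Total LOI = 38.35 t
Glass = batch − LOI = 237.8 − 38.35 = 199.4 t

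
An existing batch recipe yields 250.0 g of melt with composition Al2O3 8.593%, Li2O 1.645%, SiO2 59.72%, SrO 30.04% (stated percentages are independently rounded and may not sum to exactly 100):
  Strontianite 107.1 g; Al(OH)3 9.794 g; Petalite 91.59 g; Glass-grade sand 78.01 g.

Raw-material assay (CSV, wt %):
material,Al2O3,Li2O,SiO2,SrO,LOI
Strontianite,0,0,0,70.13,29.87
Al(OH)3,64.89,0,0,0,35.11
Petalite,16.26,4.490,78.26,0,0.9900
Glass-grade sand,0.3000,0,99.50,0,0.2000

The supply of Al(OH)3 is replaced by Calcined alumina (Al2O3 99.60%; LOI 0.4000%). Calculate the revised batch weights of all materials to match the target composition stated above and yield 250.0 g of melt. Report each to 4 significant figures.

Mid-chain values appear, rounded to four significant figures, between the steps. All arithmetic runs at full float precision at all times. Exactly one rounding is applied to every reported value — derived quantities (totals, the four compositions, the yield, net glass mass, LOI) are re-derived from the batch weights on 250.0 g of glass at full float precision as given in question or answer.
Oxide-by-oxide targets in 250.0 g melt:
  Al2O3: 8.593% × 250.0 = 21.48 g
  Li2O: 1.645% × 250.0 = 4.112 g
  SiO2: 59.72% × 250.0 = 149.3 g
  SrO: 30.04% × 250.0 = 75.10 g
Checking each oxide sum per the reported batch figures, under the basis named above (target by target, the sums agree up to rounding of the answer):
  Al2O3: 6.381·0.9960 + 91.59·0.1626 + 78.01·0.003000 = 21.48 g (target 21.48 g)
  Li2O: 91.59·0.04490 = 4.112 g (target 4.112 g)
  SiO2: 91.59·0.7826 + 78.01·0.9950 = 149.3 g (target 149.3 g)
  SrO: 107.1·0.7013 = 75.11 g (target 75.10 g)
Mass balance on the glass: total charge less LOI = 250.0 g (oxide target masses add up to 250.0 g; the stated basis being 250.0 g — differing by rounding only).
Adding the batch up: Σ batch = 283.1 g; the LOI term Σ batch·LOI equals 33.08 g; glass ÷ batch gives a yield of 88.31%.

Revised batch per 250.0 g melt:
  Strontianite: 107.1 g
  Calcined alumina: 6.381 g
  Petalite: 91.59 g
  Glass-grade sand: 78.01 g
Total batch = 283.1 g; LOI loss = 33.08 g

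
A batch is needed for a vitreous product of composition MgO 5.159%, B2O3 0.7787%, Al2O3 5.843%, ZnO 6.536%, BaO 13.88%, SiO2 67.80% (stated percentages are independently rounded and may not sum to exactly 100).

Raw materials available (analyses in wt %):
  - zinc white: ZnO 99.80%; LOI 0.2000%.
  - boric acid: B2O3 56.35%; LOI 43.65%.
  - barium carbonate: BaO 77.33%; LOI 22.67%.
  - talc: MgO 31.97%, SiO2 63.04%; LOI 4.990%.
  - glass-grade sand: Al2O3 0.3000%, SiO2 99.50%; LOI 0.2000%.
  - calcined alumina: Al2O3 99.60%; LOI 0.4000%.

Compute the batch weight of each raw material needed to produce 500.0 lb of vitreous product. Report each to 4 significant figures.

Batch per 500.0 lb vitreous product:
  zinc white: 32.75 lb
  boric acid: 6.909 lb
  barium carbonate: 89.75 lb
  talc: 80.69 lb
  glass-grade sand: 289.6 lb
  calcined alumina: 28.46 lb
Total batch = 528.2 lb; LOI loss = 28.15 lb; yield = 94.67%

The working math keeps full float precision from first step to last — rounding to 4 significant digits extends to every mid-chain value as displayed. A single rounding yields every reported figure — derived quantities are recomputed from the weighed amounts on 500.0 lb of glass at full float precision (glass mass, LOI, yield, six oxide percentages, the totals), precisely as stated by the problem or answer text.
Oxide mass targets, per 500.0 lb vitreous product:
  MgO: 5.159% × 500.0 = 25.80 lb
  B2O3: 0.7787% × 500.0 = 3.893 lb
  Al2O3: 5.843% × 500.0 = 29.22 lb
  ZnO: 6.536% × 500.0 = 32.68 lb
  BaO: 13.88% × 500.0 = 69.40 lb
  SiO2: 67.80% × 500.0 = 339.0 lb
Mass-balance tally per oxide per the reported batch figures, on the stated basis (delivered sums recover each target net of answer rounding effects):
  MgO: 80.69·0.3197 = 25.80 lb (target 25.80 lb)
  B2O3: 6.909·0.5635 = 3.893 lb (target 3.893 lb)
  Al2O3: 289.6·0.003000 + 28.46·0.9960 = 29.21 lb (target 29.22 lb)
  ZnO: 32.75·0.9980 = 32.68 lb (target 32.68 lb)
  BaO: 89.75·0.7733 = 69.40 lb (target 69.40 lb)
  SiO2: 80.69·0.6304 + 289.6·0.9950 = 339.0 lb (target 339.0 lb)
Glass mass check: total charge less LOI = 500.0 lb (oxide target masses add up to 500.0 lb; versus the stated basis of 500.0 lb — any gap is answer rounding).
Summing the batch: Σ batch = 528.2 lb; LOI removed, Σ of batch·LOI: 28.15 lb; glass ÷ batch gives a yield of 94.67%.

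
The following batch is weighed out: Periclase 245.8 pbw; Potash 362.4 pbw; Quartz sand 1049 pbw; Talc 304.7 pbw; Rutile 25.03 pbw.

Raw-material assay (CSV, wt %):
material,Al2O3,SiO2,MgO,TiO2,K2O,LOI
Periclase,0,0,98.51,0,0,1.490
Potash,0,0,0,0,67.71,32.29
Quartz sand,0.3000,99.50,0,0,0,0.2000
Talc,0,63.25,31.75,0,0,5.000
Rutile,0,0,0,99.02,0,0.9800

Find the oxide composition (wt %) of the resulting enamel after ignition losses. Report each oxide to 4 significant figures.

Glass mass = 1849 pbw (batch 1987 − LOI 138.3).
Composition: Al2O3 0.1702%, SiO2 66.88%, MgO 18.33%, TiO2 1.341%, K2O 13.27%

Mid-chain values are displayed rounded to four significant figures when written out; exact precision is held throughout. A single rounding produces every reported number — all derived quantities, which include totals, five oxide percentages, yield, ignition loss, glass mass, are computed at exact precision, as written in the problem or the answer, starting from the weights on 1849 pbw of glass.
Oxide masses out of the charge:
  Al2O3: 1049·0.003000 = 3.147 pbw
  SiO2: 1049·0.9950 + 304.7·0.6325 = 1236 pbw
  MgO: 245.8·0.9851 + 304.7·0.3175 = 338.9 pbw
  TiO2: 25.03·0.9902 = 24.78 pbw
  K2O: 362.4·0.6771 = 245.4 pbw
LOI: 245.8·0.01490 + 362.4·0.3229 + 1049·0.002000 + 304.7·0.05000 + 25.03·0.009800 = 138.3 pbw
The glass mass, total less LOI, = 1987 − 138.3 = 1849 pbw (equal to the oxide-mass sum)
wt % = oxide mass / glass mass × 100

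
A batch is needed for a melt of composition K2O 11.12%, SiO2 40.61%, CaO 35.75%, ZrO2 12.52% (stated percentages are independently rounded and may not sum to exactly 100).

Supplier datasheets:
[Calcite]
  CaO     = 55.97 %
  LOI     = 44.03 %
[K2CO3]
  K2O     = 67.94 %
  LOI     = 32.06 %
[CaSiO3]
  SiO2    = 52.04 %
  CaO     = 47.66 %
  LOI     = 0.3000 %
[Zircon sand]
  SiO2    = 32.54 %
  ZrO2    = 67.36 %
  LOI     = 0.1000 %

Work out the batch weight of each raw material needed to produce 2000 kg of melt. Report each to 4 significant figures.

All internal work holds full precision all the way through — intermediates are shown rounded to 4 significant figures within the worked lines; a single rounding completes each reported value — all derived quantities are carried from the weighed amounts per 2000 kg of glass at exact precision (yield, net glass mass, the four compositions, totals, ignition loss) as they appear in problem or answer.
Target oxide masses per 2000 kg melt:
  K2O: 11.12% × 2000 = 222.4 kg
  SiO2: 40.61% × 2000 = 812.2 kg
  CaO: 35.75% × 2000 = 715.0 kg
  ZrO2: 12.52% × 2000 = 250.4 kg
Per-oxide balance check per the reported batch figures, versus the basis set out (summed amounts equal target values within answer rounding):
  K2O: 327.3·0.6794 = 222.4 kg (target 222.4 kg)
  SiO2: 1328·0.5204 + 371.7·0.3254 = 812.0 kg (target 812.2 kg)
  CaO: 146.4·0.5597 + 1328·0.4766 = 714.9 kg (target 715.0 kg)
  ZrO2: 371.7·0.6736 = 250.4 kg (target 250.4 kg)
The glass-mass cross-check: Σ batch − LOI loss = 2000 kg (oxide target masses add up to 2000 kg; basis as stated: 2000 kg — deltas are rounding alone).
Batch grand total — Σ batch = 2173 kg; the LOI term Σ batch·LOI equals 173.7 kg; yield = glass ÷ total batch = 92.01%.

Batch per 2000 kg melt:
  Calcite: 146.4 kg
  K2CO3: 327.3 kg
  CaSiO3: 1328 kg
  Zircon sand: 371.7 kg
Total batch = 2173 kg; LOI loss = 173.7 kg; yield = 92.01%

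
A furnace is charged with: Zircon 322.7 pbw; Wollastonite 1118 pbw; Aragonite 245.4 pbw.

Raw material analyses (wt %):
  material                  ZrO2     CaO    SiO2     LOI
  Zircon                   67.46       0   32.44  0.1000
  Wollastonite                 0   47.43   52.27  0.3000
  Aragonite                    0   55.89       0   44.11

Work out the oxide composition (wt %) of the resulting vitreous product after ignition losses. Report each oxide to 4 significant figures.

Glass mass = 1574 pbw (batch 1686 − LOI 111.9).
Composition: ZrO2 13.83%, CaO 42.40%, SiO2 43.77%

In-progress results are shown rounded to four significant figures alongside each step — each numeric step carries full float precision throughout. A single rounding completes every reported value — derived quantities are computed from the weighed amounts per 1574 pbw of glass in exact precision (totals, glass mass, the yield, LOI, three oxide percentages) precisely as stated by the problem or answer text.
Oxide-by-oxide delivered mass:
  ZrO2: 322.7·0.6746 = 217.7 pbw
  CaO: 1118·0.4743 + 245.4·0.5589 = 667.4 pbw
  SiO2: 322.7·0.3244 + 1118·0.5227 = 689.1 pbw
LOI: 322.7·0.001000 + 1118·0.003000 + 245.4·0.4411 = 111.9 pbw
Net of LOI, the glass mass = 1686 − 111.9 = 1574 pbw (equal to the oxide-mass sum)
each oxide over glass, ×100, is wt %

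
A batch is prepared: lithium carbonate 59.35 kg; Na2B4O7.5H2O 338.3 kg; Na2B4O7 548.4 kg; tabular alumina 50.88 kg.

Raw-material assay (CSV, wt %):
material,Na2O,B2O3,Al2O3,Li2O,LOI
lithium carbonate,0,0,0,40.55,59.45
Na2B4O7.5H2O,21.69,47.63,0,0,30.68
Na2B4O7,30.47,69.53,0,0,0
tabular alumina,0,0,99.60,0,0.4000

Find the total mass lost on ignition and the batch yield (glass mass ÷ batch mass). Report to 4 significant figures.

LOI loss = 139.3 kg; glass = 857.7 kg; yield = 86.03%

Rounding to four significant digits governs each working value as shown. Each numeric step maintains exact precision at every stage — every reported figure is rounded exactly once. Derived quantities (ignition loss, the yield, the totals, glass mass, four oxide percentages) are recomputed from the batch weights on 857.7 kg of glass in full precision as set out in question or answer.
LOI of each material in turn:
  lithium carbonate: 59.35 × 0.5945 = 35.28 kg
  Na2B4O7.5H2O: 338.3 × 0.3068 = 103.8 kg
  Na2B4O7: 548.4 × 0 = 0 kg
  tabular alumina: 50.88 × 0.004000 = 0.2035 kg
Total LOI = 139.3 kg
Glass = batch − LOI = 996.9 − 139.3 = 857.7 kg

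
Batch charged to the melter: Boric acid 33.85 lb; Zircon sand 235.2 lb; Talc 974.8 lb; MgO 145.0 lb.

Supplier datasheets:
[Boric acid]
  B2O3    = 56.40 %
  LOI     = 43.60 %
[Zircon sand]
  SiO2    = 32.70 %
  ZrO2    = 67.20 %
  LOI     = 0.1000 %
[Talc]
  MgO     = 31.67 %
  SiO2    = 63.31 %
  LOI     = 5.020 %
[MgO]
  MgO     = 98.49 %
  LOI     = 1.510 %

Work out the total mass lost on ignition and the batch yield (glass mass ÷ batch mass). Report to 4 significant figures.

The intermediate values are rounded to four significant figures when quoted — all internal work maintains exact precision at each step — a single rounding completes each reported value — all derived quantities (four oxide percentages, glass mass, the yield, LOI, totals) are computed from the weighed amounts on 1323 lb of glass in exact precision, as given in the problem or answer text.
Loss on ignition, line by line:
  Boric acid: 33.85 × 0.4360 = 14.76 lb
  Zircon sand: 235.2 × 0.001000 = 0.2352 lb
  Talc: 974.8 × 0.05020 = 48.93 lb
  MgO: 145.0 × 0.01510 = 2.190 lb
Total LOI = 66.12 lb
Glass = batch − LOI = 1389 − 66.12 = 1323 lb

LOI loss = 66.12 lb; glass = 1323 lb; yield = 95.24%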